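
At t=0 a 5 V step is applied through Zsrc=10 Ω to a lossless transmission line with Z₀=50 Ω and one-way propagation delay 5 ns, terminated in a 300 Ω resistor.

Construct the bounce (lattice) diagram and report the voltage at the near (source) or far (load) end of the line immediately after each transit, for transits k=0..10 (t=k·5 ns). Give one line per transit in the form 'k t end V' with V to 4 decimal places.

0 0 source 4.1667
1 5 load 7.1429
2 10 source 5.1587
3 15 load 3.7415
4 20 source 4.6863
5 25 load 5.3612
6 30 source 4.9113
7 35 load 4.5899
8 40 source 4.8042
9 45 load 4.9572
10 50 source 4.8552

Γ_L=0.714286, Γ_S=-0.666667; launch V₁=5·50/60=4.166667
k=0 src: V=4.1667
k=1 load: inc=4.166667, refl=4.166667·0.714286=2.9762; V=0.000000+4.166667+2.976190=7.1429
k=2 src: inc=2.976190, refl=2.976190·-0.666667=-1.9841; V=4.166667+2.976190+-1.984127=5.1587
k=3 load: inc=-1.984127, refl=-1.984127·0.714286=-1.4172; V=7.142857+-1.984127+-1.417234=3.7415
k=4 src: inc=-1.417234, refl=-1.417234·-0.666667=0.9448; V=5.158730+-1.417234+0.944822=4.6863
k=5 load: inc=0.944822, refl=0.944822·0.714286=0.6749; V=3.741497+0.944822+0.674873=5.3612
k=6 src: inc=0.674873, refl=0.674873·-0.666667=-0.4499; V=4.686319+0.674873+-0.449915=4.9113
k=7 load: inc=-0.449915, refl=-0.449915·0.714286=-0.3214; V=5.361192+-0.449915+-0.321368=4.5899
k=8 src: inc=-0.321368, refl=-0.321368·-0.666667=0.2142; V=4.911277+-0.321368+0.214245=4.8042
k=9 load: inc=0.214245, refl=0.214245·0.714286=0.1530; V=4.589909+0.214245+0.153032=4.9572
k=10 src: inc=0.153032, refl=0.153032·-0.666667=-0.1020; V=4.804154+0.153032+-0.102022=4.8552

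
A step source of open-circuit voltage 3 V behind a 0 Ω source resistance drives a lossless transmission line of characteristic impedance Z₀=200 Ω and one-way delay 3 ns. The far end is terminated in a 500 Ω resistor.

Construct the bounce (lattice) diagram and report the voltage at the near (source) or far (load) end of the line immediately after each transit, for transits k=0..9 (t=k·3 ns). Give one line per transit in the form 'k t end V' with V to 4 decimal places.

Γ_L=0.428571, Γ_S=-1.000000; launch V₁=3·200/200=3.000000
k=0 src: V=3.0000
k=1 load: inc=3.000000, refl=3.000000·0.428571=1.2857; V=0.000000+3.000000+1.285714=4.2857
k=2 src: inc=1.285714, refl=1.285714·-1.000000=-1.2857; V=3.000000+1.285714+-1.285714=3.0000
k=3 load: inc=-1.285714, refl=-1.285714·0.428571=-0.5510; V=4.285714+-1.285714+-0.551020=2.4490
k=4 src: inc=-0.551020, refl=-0.551020·-1.000000=0.5510; V=3.000000+-0.551020+0.551020=3.0000
k=5 load: inc=0.551020, refl=0.551020·0.428571=0.2362; V=2.448980+0.551020+0.236152=3.2362
k=6 src: inc=0.236152, refl=0.236152·-1.000000=-0.2362; V=3.000000+0.236152+-0.236152=3.0000
k=7 load: inc=-0.236152, refl=-0.236152·0.428571=-0.1012; V=3.236152+-0.236152+-0.101208=2.8988
k=8 src: inc=-0.101208, refl=-0.101208·-1.000000=0.1012; V=3.000000+-0.101208+0.101208=3.0000
k=9 load: inc=0.101208, refl=0.101208·0.428571=0.0434; V=2.898792+0.101208+0.043375=3.0434

0 0 source 3.0000
1 3 load 4.2857
2 6 source 3.0000
3 9 load 2.4490
4 12 source 3.0000
5 15 load 3.2362
6 18 source 3.0000
7 21 load 2.8988
8 24 source 3.0000
9 27 load 3.0434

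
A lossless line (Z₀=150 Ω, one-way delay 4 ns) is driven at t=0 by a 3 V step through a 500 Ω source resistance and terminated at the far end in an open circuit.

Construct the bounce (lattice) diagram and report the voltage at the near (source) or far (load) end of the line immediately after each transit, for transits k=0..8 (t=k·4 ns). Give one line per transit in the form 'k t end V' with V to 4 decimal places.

0 0 source 0.6923
1 4 load 1.3846
2 8 source 1.7574
3 12 load 2.1302
4 16 source 2.3309
5 20 load 2.5316
6 24 source 2.6397
7 28 load 2.7478
8 32 source 2.8060

Γ_L=1.000000, Γ_S=0.538462; launch V₁=3·150/650=0.692308
k=0 src: V=0.6923
k=1 load: inc=0.692308, refl=0.692308·1.000000=0.6923; V=0.000000+0.692308+0.692308=1.3846
k=2 src: inc=0.692308, refl=0.692308·0.538462=0.3728; V=0.692308+0.692308+0.372781=1.7574
k=3 load: inc=0.372781, refl=0.372781·1.000000=0.3728; V=1.384615+0.372781+0.372781=2.1302
k=4 src: inc=0.372781, refl=0.372781·0.538462=0.2007; V=1.757396+0.372781+0.200728=2.3309
k=5 load: inc=0.200728, refl=0.200728·1.000000=0.2007; V=2.130178+0.200728+0.200728=2.5316
k=6 src: inc=0.200728, refl=0.200728·0.538462=0.1081; V=2.330906+0.200728+0.108084=2.6397
k=7 load: inc=0.108084, refl=0.108084·1.000000=0.1081; V=2.531634+0.108084+0.108084=2.7478
k=8 src: inc=0.108084, refl=0.108084·0.538462=0.0582; V=2.639718+0.108084+0.058199=2.8060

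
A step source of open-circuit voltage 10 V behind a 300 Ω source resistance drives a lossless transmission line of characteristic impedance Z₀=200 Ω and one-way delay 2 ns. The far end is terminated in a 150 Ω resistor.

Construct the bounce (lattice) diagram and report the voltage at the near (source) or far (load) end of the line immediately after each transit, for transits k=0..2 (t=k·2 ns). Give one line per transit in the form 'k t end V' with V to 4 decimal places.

Γ_L=-0.142857, Γ_S=0.200000; launch V₁=10·200/500=4.000000
k=0 src: V=4.0000
k=1 load: inc=4.000000, refl=4.000000·-0.142857=-0.5714; V=0.000000+4.000000+-0.571429=3.4286
k=2 src: inc=-0.571429, refl=-0.571429·0.200000=-0.1143; V=4.000000+-0.571429+-0.114286=3.3143

0 0 source 4.0000
1 2 load 3.4286
2 4 source 3.3143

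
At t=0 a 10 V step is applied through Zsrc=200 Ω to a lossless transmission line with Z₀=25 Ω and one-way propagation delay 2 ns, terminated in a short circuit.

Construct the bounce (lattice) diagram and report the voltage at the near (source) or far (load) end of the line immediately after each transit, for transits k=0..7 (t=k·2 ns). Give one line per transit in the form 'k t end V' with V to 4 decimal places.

0 0 source 1.1111
1 2 load 0.0000
2 4 source -0.8642
3 6 load 0.0000
4 8 source 0.6722
5 10 load 0.0000
6 12 source -0.5228
7 14 load 0.0000

Γ_L=-1.000000, Γ_S=0.777778; launch V₁=10·25/225=1.111111
k=0 src: V=1.1111
k=1 load: inc=1.111111, refl=1.111111·-1.000000=-1.1111; V=0.000000+1.111111+-1.111111=0.0000
k=2 src: inc=-1.111111, refl=-1.111111·0.777778=-0.8642; V=1.111111+-1.111111+-0.864198=-0.8642
k=3 load: inc=-0.864198, refl=-0.864198·-1.000000=0.8642; V=0.000000+-0.864198+0.864198=0.0000
k=4 src: inc=0.864198, refl=0.864198·0.777778=0.6722; V=-0.864198+0.864198+0.672154=0.6722
k=5 load: inc=0.672154, refl=0.672154·-1.000000=-0.6722; V=0.000000+0.672154+-0.672154=0.0000
k=6 src: inc=-0.672154, refl=-0.672154·0.777778=-0.5228; V=0.672154+-0.672154+-0.522786=-0.5228
k=7 load: inc=-0.522786, refl=-0.522786·-1.000000=0.5228; V=0.000000+-0.522786+0.522786=0.0000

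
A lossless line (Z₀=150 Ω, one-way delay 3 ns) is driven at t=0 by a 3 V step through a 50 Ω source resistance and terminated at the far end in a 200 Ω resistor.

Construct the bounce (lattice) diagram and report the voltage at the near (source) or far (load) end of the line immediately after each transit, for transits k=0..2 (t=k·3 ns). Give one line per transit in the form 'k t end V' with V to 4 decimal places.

0 0 source 2.2500
1 3 load 2.5714
2 6 source 2.4107

Γ_L=0.142857, Γ_S=-0.500000; launch V₁=3·150/200=2.250000
k=0 src: V=2.2500
k=1 load: inc=2.250000, refl=2.250000·0.142857=0.3214; V=0.000000+2.250000+0.321429=2.5714
k=2 src: inc=0.321429, refl=0.321429·-0.500000=-0.1607; V=2.250000+0.321429+-0.160714=2.4107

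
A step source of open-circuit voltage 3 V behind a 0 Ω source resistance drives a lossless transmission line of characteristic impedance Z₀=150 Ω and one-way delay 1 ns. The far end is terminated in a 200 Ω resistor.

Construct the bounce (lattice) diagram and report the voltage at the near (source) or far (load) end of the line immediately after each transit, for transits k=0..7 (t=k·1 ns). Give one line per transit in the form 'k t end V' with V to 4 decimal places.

Γ_L=0.142857, Γ_S=-1.000000; launch V₁=3·150/150=3.000000
k=0 src: V=3.0000
k=1 load: inc=3.000000, refl=3.000000·0.142857=0.4286; V=0.000000+3.000000+0.428571=3.4286
k=2 src: inc=0.428571, refl=0.428571·-1.000000=-0.4286; V=3.000000+0.428571+-0.428571=3.0000
k=3 load: inc=-0.428571, refl=-0.428571·0.142857=-0.0612; V=3.428571+-0.428571+-0.061224=2.9388
k=4 src: inc=-0.061224, refl=-0.061224·-1.000000=0.0612; V=3.000000+-0.061224+0.061224=3.0000
k=5 load: inc=0.061224, refl=0.061224·0.142857=0.0087; V=2.938776+0.061224+0.008746=3.0087
k=6 src: inc=0.008746, refl=0.008746·-1.000000=-0.0087; V=3.000000+0.008746+-0.008746=3.0000
k=7 load: inc=-0.008746, refl=-0.008746·0.142857=-0.0012; V=3.008746+-0.008746+-0.001249=2.9988

0 0 source 3.0000
1 1 load 3.4286
2 2 source 3.0000
3 3 load 2.9388
4 4 source 3.0000
5 5 load 3.0087
6 6 source 3.0000
7 7 load 2.9988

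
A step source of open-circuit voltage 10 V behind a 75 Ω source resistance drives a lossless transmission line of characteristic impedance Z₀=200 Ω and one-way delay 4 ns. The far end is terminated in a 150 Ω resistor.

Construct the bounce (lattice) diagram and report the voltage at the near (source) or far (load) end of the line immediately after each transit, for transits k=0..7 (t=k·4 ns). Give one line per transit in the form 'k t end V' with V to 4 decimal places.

0 0 source 7.2727
1 4 load 6.2338
2 8 source 6.7060
3 12 load 6.6386
4 16 source 6.6692
5 20 load 6.6648
6 24 source 6.6668
7 28 load 6.6665

Γ_L=-0.142857, Γ_S=-0.454545; launch V₁=10·200/275=7.272727
k=0 src: V=7.2727
k=1 load: inc=7.272727, refl=7.272727·-0.142857=-1.0390; V=0.000000+7.272727+-1.038961=6.2338
k=2 src: inc=-1.038961, refl=-1.038961·-0.454545=0.4723; V=7.272727+-1.038961+0.472255=6.7060
k=3 load: inc=0.472255, refl=0.472255·-0.142857=-0.0675; V=6.233766+0.472255+-0.067465=6.6386
k=4 src: inc=-0.067465, refl=-0.067465·-0.454545=0.0307; V=6.706021+-0.067465+0.030666=6.6692
k=5 load: inc=0.030666, refl=0.030666·-0.142857=-0.0044; V=6.638556+0.030666+-0.004381=6.6648
k=6 src: inc=-0.004381, refl=-0.004381·-0.454545=0.0020; V=6.669222+-0.004381+0.001991=6.6668
k=7 load: inc=0.001991, refl=0.001991·-0.142857=-0.0003; V=6.664841+0.001991+-0.000284=6.6665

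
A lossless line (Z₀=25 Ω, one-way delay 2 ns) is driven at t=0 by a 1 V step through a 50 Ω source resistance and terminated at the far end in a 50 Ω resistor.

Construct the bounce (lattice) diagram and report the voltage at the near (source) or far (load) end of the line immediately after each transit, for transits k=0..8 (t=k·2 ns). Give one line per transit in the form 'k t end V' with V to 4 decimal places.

Γ_L=0.333333, Γ_S=0.333333; launch V₁=1·25/75=0.333333
k=0 src: V=0.3333
k=1 load: inc=0.333333, refl=0.333333·0.333333=0.1111; V=0.000000+0.333333+0.111111=0.4444
k=2 src: inc=0.111111, refl=0.111111·0.333333=0.0370; V=0.333333+0.111111+0.037037=0.4815
k=3 load: inc=0.037037, refl=0.037037·0.333333=0.0123; V=0.444444+0.037037+0.012346=0.4938
k=4 src: inc=0.012346, refl=0.012346·0.333333=0.0041; V=0.481481+0.012346+0.004115=0.4979
k=5 load: inc=0.004115, refl=0.004115·0.333333=0.0014; V=0.493827+0.004115+0.001372=0.4993
k=6 src: inc=0.001372, refl=0.001372·0.333333=0.0005; V=0.497942+0.001372+0.000457=0.4998
k=7 load: inc=0.000457, refl=0.000457·0.333333=0.0002; V=0.499314+0.000457+0.000152=0.4999
k=8 src: inc=0.000152, refl=0.000152·0.333333=0.0001; V=0.499771+0.000152+0.000051=0.5000

0 0 source 0.3333
1 2 load 0.4444
2 4 source 0.4815
3 6 load 0.4938
4 8 source 0.4979
5 10 load 0.4993
6 12 source 0.4998
7 14 load 0.4999
8 16 source 0.5000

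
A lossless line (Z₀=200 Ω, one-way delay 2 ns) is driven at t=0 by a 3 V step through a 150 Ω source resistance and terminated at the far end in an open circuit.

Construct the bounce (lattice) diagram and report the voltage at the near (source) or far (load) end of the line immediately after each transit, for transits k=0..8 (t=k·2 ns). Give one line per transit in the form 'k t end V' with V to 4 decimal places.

Γ_L=1.000000, Γ_S=-0.142857; launch V₁=3·200/350=1.714286
k=0 src: V=1.7143
k=1 load: inc=1.714286, refl=1.714286·1.000000=1.7143; V=0.000000+1.714286+1.714286=3.4286
k=2 src: inc=1.714286, refl=1.714286·-0.142857=-0.2449; V=1.714286+1.714286+-0.244898=3.1837
k=3 load: inc=-0.244898, refl=-0.244898·1.000000=-0.2449; V=3.428571+-0.244898+-0.244898=2.9388
k=4 src: inc=-0.244898, refl=-0.244898·-0.142857=0.0350; V=3.183673+-0.244898+0.034985=2.9738
k=5 load: inc=0.034985, refl=0.034985·1.000000=0.0350; V=2.938776+0.034985+0.034985=3.0087
k=6 src: inc=0.034985, refl=0.034985·-0.142857=-0.0050; V=2.973761+0.034985+-0.004998=3.0037
k=7 load: inc=-0.004998, refl=-0.004998·1.000000=-0.0050; V=3.008746+-0.004998+-0.004998=2.9988
k=8 src: inc=-0.004998, refl=-0.004998·-0.142857=0.0007; V=3.003748+-0.004998+0.000714=2.9995

0 0 source 1.7143
1 2 load 3.4286
2 4 source 3.1837
3 6 load 2.9388
4 8 source 2.9738
5 10 load 3.0087
6 12 source 3.0037
7 14 load 2.9988
8 16 source 2.9995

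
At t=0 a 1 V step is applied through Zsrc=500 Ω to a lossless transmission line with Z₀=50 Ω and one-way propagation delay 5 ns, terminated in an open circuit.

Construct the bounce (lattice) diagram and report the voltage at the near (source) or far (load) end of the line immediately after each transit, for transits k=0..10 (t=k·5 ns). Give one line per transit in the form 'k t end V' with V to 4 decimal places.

0 0 source 0.0909
1 5 load 0.1818
2 10 source 0.2562
3 15 load 0.3306
4 20 source 0.3914
5 25 load 0.4523
6 30 source 0.5021
7 35 load 0.5519
8 40 source 0.5926
9 45 load 0.6334
10 50 source 0.6667

Γ_L=1.000000, Γ_S=0.818182; launch V₁=1·50/550=0.090909
k=0 src: V=0.0909
k=1 load: inc=0.090909, refl=0.090909·1.000000=0.0909; V=0.000000+0.090909+0.090909=0.1818
k=2 src: inc=0.090909, refl=0.090909·0.818182=0.0744; V=0.090909+0.090909+0.074380=0.2562
k=3 load: inc=0.074380, refl=0.074380·1.000000=0.0744; V=0.181818+0.074380+0.074380=0.3306
k=4 src: inc=0.074380, refl=0.074380·0.818182=0.0609; V=0.256198+0.074380+0.060856=0.3914
k=5 load: inc=0.060856, refl=0.060856·1.000000=0.0609; V=0.330579+0.060856+0.060856=0.4523
k=6 src: inc=0.060856, refl=0.060856·0.818182=0.0498; V=0.391435+0.060856+0.049792=0.5021
k=7 load: inc=0.049792, refl=0.049792·1.000000=0.0498; V=0.452292+0.049792+0.049792=0.5519
k=8 src: inc=0.049792, refl=0.049792·0.818182=0.0407; V=0.502083+0.049792+0.040739=0.5926
k=9 load: inc=0.040739, refl=0.040739·1.000000=0.0407; V=0.551875+0.040739+0.040739=0.6334
k=10 src: inc=0.040739, refl=0.040739·0.818182=0.0333; V=0.592614+0.040739+0.033332=0.6667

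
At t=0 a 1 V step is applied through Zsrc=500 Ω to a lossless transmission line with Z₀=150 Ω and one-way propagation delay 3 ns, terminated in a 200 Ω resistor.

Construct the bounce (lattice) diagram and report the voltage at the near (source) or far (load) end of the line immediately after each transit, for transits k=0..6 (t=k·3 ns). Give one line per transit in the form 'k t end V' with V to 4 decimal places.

Γ_L=0.142857, Γ_S=0.538462; launch V₁=1·150/650=0.230769
k=0 src: V=0.2308
k=1 load: inc=0.230769, refl=0.230769·0.142857=0.0330; V=0.000000+0.230769+0.032967=0.2637
k=2 src: inc=0.032967, refl=0.032967·0.538462=0.0178; V=0.230769+0.032967+0.017751=0.2815
k=3 load: inc=0.017751, refl=0.017751·0.142857=0.0025; V=0.263736+0.017751+0.002536=0.2840
k=4 src: inc=0.002536, refl=0.002536·0.538462=0.0014; V=0.281488+0.002536+0.001365=0.2854
k=5 load: inc=0.001365, refl=0.001365·0.142857=0.0002; V=0.284024+0.001365+0.000195=0.2856
k=6 src: inc=0.000195, refl=0.000195·0.538462=0.0001; V=0.285389+0.000195+0.000105=0.2857

0 0 source 0.2308
1 3 load 0.2637
2 6 source 0.2815
3 9 load 0.2840
4 12 source 0.2854
5 15 load 0.2856
6 18 source 0.2857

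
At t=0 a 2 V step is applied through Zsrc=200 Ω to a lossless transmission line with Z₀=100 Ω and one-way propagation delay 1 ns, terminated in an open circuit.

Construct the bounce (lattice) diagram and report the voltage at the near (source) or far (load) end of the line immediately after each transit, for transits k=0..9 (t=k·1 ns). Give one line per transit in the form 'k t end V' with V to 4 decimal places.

0 0 source 0.6667
1 1 load 1.3333
2 2 source 1.5556
3 3 load 1.7778
4 4 source 1.8519
5 5 load 1.9259
6 6 source 1.9506
7 7 load 1.9753
8 8 source 1.9835
9 9 load 1.9918

Γ_L=1.000000, Γ_S=0.333333; launch V₁=2·100/300=0.666667
k=0 src: V=0.6667
k=1 load: inc=0.666667, refl=0.666667·1.000000=0.6667; V=0.000000+0.666667+0.666667=1.3333
k=2 src: inc=0.666667, refl=0.666667·0.333333=0.2222; V=0.666667+0.666667+0.222222=1.5556
k=3 load: inc=0.222222, refl=0.222222·1.000000=0.2222; V=1.333333+0.222222+0.222222=1.7778
k=4 src: inc=0.222222, refl=0.222222·0.333333=0.0741; V=1.555556+0.222222+0.074074=1.8519
k=5 load: inc=0.074074, refl=0.074074·1.000000=0.0741; V=1.777778+0.074074+0.074074=1.9259
k=6 src: inc=0.074074, refl=0.074074·0.333333=0.0247; V=1.851852+0.074074+0.024691=1.9506
k=7 load: inc=0.024691, refl=0.024691·1.000000=0.0247; V=1.925926+0.024691+0.024691=1.9753
k=8 src: inc=0.024691, refl=0.024691·0.333333=0.0082; V=1.950617+0.024691+0.008230=1.9835
k=9 load: inc=0.008230, refl=0.008230·1.000000=0.0082; V=1.975309+0.008230+0.008230=1.9918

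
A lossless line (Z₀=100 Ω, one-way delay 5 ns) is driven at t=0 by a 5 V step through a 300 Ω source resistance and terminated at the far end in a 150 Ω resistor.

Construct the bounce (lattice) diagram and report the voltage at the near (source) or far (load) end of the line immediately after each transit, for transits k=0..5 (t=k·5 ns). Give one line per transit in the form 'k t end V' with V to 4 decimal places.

0 0 source 1.2500
1 5 load 1.5000
2 10 source 1.6250
3 15 load 1.6500
4 20 source 1.6625
5 25 load 1.6650

Γ_L=0.200000, Γ_S=0.500000; launch V₁=5·100/400=1.250000
k=0 src: V=1.2500
k=1 load: inc=1.250000, refl=1.250000·0.200000=0.2500; V=0.000000+1.250000+0.250000=1.5000
k=2 src: inc=0.250000, refl=0.250000·0.500000=0.1250; V=1.250000+0.250000+0.125000=1.6250
k=3 load: inc=0.125000, refl=0.125000·0.200000=0.0250; V=1.500000+0.125000+0.025000=1.6500
k=4 src: inc=0.025000, refl=0.025000·0.500000=0.0125; V=1.625000+0.025000+0.012500=1.6625
k=5 load: inc=0.012500, refl=0.012500·0.200000=0.0025; V=1.650000+0.012500+0.002500=1.6650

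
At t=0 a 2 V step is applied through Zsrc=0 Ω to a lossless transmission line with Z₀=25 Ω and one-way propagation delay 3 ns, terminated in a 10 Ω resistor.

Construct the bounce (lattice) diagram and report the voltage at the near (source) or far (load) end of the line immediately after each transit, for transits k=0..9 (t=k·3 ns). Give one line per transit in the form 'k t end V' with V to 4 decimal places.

Γ_L=-0.428571, Γ_S=-1.000000; launch V₁=2·25/25=2.000000
k=0 src: V=2.0000
k=1 load: inc=2.000000, refl=2.000000·-0.428571=-0.8571; V=0.000000+2.000000+-0.857143=1.1429
k=2 src: inc=-0.857143, refl=-0.857143·-1.000000=0.8571; V=2.000000+-0.857143+0.857143=2.0000
k=3 load: inc=0.857143, refl=0.857143·-0.428571=-0.3673; V=1.142857+0.857143+-0.367347=1.6327
k=4 src: inc=-0.367347, refl=-0.367347·-1.000000=0.3673; V=2.000000+-0.367347+0.367347=2.0000
k=5 load: inc=0.367347, refl=0.367347·-0.428571=-0.1574; V=1.632653+0.367347+-0.157434=1.8426
k=6 src: inc=-0.157434, refl=-0.157434·-1.000000=0.1574; V=2.000000+-0.157434+0.157434=2.0000
k=7 load: inc=0.157434, refl=0.157434·-0.428571=-0.0675; V=1.842566+0.157434+-0.067472=1.9325
k=8 src: inc=-0.067472, refl=-0.067472·-1.000000=0.0675; V=2.000000+-0.067472+0.067472=2.0000
k=9 load: inc=0.067472, refl=0.067472·-0.428571=-0.0289; V=1.932528+0.067472+-0.028917=1.9711

0 0 source 2.0000
1 3 load 1.1429
2 6 source 2.0000
3 9 load 1.6327
4 12 source 2.0000
5 15 load 1.8426
6 18 source 2.0000
7 21 load 1.9325
8 24 source 2.0000
9 27 load 1.9711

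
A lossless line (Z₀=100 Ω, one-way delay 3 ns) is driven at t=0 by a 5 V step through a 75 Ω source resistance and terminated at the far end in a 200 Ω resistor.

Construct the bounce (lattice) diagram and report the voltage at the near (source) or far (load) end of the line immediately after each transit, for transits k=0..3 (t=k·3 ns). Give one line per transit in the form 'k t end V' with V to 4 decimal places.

0 0 source 2.8571
1 3 load 3.8095
2 6 source 3.6735
3 9 load 3.6281

Γ_L=0.333333, Γ_S=-0.142857; launch V₁=5·100/175=2.857143
k=0 src: V=2.8571
k=1 load: inc=2.857143, refl=2.857143·0.333333=0.9524; V=0.000000+2.857143+0.952381=3.8095
k=2 src: inc=0.952381, refl=0.952381·-0.142857=-0.1361; V=2.857143+0.952381+-0.136054=3.6735
k=3 load: inc=-0.136054, refl=-0.136054·0.333333=-0.0454; V=3.809524+-0.136054+-0.045351=3.6281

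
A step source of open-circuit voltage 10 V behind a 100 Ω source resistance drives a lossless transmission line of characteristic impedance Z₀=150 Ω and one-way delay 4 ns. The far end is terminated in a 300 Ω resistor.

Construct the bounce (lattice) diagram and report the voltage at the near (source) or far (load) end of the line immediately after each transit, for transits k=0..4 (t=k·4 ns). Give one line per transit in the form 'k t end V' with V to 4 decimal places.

Γ_L=0.333333, Γ_S=-0.200000; launch V₁=10·150/250=6.000000
k=0 src: V=6.0000
k=1 load: inc=6.000000, refl=6.000000·0.333333=2.0000; V=0.000000+6.000000+2.000000=8.0000
k=2 src: inc=2.000000, refl=2.000000·-0.200000=-0.4000; V=6.000000+2.000000+-0.400000=7.6000
k=3 load: inc=-0.400000, refl=-0.400000·0.333333=-0.1333; V=8.000000+-0.400000+-0.133333=7.4667
k=4 src: inc=-0.133333, refl=-0.133333·-0.200000=0.0267; V=7.600000+-0.133333+0.026667=7.4933

0 0 source 6.0000
1 4 load 8.0000
2 8 source 7.6000
3 12 load 7.4667
4 16 source 7.4933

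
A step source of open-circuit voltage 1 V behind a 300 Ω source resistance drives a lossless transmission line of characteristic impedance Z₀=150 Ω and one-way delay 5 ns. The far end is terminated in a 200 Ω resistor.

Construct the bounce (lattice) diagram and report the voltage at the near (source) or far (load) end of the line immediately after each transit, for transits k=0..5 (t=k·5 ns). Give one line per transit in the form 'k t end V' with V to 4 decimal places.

0 0 source 0.3333
1 5 load 0.3810
2 10 source 0.3968
3 15 load 0.3991
4 20 source 0.3998
5 25 load 0.4000

Γ_L=0.142857, Γ_S=0.333333; launch V₁=1·150/450=0.333333
k=0 src: V=0.3333
k=1 load: inc=0.333333, refl=0.333333·0.142857=0.0476; V=0.000000+0.333333+0.047619=0.3810
k=2 src: inc=0.047619, refl=0.047619·0.333333=0.0159; V=0.333333+0.047619+0.015873=0.3968
k=3 load: inc=0.015873, refl=0.015873·0.142857=0.0023; V=0.380952+0.015873+0.002268=0.3991
k=4 src: inc=0.002268, refl=0.002268·0.333333=0.0008; V=0.396825+0.002268+0.000756=0.3998
k=5 load: inc=0.000756, refl=0.000756·0.142857=0.0001; V=0.399093+0.000756+0.000108=0.4000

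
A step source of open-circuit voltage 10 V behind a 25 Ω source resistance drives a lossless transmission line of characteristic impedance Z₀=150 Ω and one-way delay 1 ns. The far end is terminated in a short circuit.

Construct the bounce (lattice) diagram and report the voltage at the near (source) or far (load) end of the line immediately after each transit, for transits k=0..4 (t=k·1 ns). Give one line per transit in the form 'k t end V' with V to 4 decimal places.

0 0 source 8.5714
1 1 load 0.0000
2 2 source 6.1224
3 3 load 0.0000
4 4 source 4.3732

Γ_L=-1.000000, Γ_S=-0.714286; launch V₁=10·150/175=8.571429
k=0 src: V=8.5714
k=1 load: inc=8.571429, refl=8.571429·-1.000000=-8.5714; V=0.000000+8.571429+-8.571429=0.0000
k=2 src: inc=-8.571429, refl=-8.571429·-0.714286=6.1224; V=8.571429+-8.571429+6.122449=6.1224
k=3 load: inc=6.122449, refl=6.122449·-1.000000=-6.1224; V=0.000000+6.122449+-6.122449=0.0000
k=4 src: inc=-6.122449, refl=-6.122449·-0.714286=4.3732; V=6.122449+-6.122449+4.373178=4.3732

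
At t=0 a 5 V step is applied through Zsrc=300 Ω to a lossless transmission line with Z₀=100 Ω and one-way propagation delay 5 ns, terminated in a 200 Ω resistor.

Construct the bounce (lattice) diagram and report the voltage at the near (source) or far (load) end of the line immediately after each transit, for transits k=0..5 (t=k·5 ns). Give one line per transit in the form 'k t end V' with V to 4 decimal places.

0 0 source 1.2500
1 5 load 1.6667
2 10 source 1.8750
3 15 load 1.9444
4 20 source 1.9792
5 25 load 1.9907

Γ_L=0.333333, Γ_S=0.500000; launch V₁=5·100/400=1.250000
k=0 src: V=1.2500
k=1 load: inc=1.250000, refl=1.250000·0.333333=0.4167; V=0.000000+1.250000+0.416667=1.6667
k=2 src: inc=0.416667, refl=0.416667·0.500000=0.2083; V=1.250000+0.416667+0.208333=1.8750
k=3 load: inc=0.208333, refl=0.208333·0.333333=0.0694; V=1.666667+0.208333+0.069444=1.9444
k=4 src: inc=0.069444, refl=0.069444·0.500000=0.0347; V=1.875000+0.069444+0.034722=1.9792
k=5 load: inc=0.034722, refl=0.034722·0.333333=0.0116; V=1.944444+0.034722+0.011574=1.9907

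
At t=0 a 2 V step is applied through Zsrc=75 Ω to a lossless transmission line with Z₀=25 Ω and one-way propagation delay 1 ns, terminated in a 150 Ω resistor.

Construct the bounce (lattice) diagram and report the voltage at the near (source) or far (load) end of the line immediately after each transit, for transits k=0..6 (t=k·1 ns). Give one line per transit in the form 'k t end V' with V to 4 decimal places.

Γ_L=0.714286, Γ_S=0.500000; launch V₁=2·25/100=0.500000
k=0 src: V=0.5000
k=1 load: inc=0.500000, refl=0.500000·0.714286=0.3571; V=0.000000+0.500000+0.357143=0.8571
k=2 src: inc=0.357143, refl=0.357143·0.500000=0.1786; V=0.500000+0.357143+0.178571=1.0357
k=3 load: inc=0.178571, refl=0.178571·0.714286=0.1276; V=0.857143+0.178571+0.127551=1.1633
k=4 src: inc=0.127551, refl=0.127551·0.500000=0.0638; V=1.035714+0.127551+0.063776=1.2270
k=5 load: inc=0.063776, refl=0.063776·0.714286=0.0456; V=1.163265+0.063776+0.045554=1.2726
k=6 src: inc=0.045554, refl=0.045554·0.500000=0.0228; V=1.227041+0.045554+0.022777=1.2954

0 0 source 0.5000
1 1 load 0.8571
2 2 source 1.0357
3 3 load 1.1633
4 4 source 1.2270
5 5 load 1.2726
6 6 source 1.2954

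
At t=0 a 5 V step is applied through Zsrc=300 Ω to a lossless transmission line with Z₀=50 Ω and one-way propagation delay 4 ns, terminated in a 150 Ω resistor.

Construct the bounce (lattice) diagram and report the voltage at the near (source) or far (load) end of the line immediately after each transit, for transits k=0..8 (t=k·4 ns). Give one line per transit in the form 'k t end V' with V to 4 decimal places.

Γ_L=0.500000, Γ_S=0.714286; launch V₁=5·50/350=0.714286
k=0 src: V=0.7143
k=1 load: inc=0.714286, refl=0.714286·0.500000=0.3571; V=0.000000+0.714286+0.357143=1.0714
k=2 src: inc=0.357143, refl=0.357143·0.714286=0.2551; V=0.714286+0.357143+0.255102=1.3265
k=3 load: inc=0.255102, refl=0.255102·0.500000=0.1276; V=1.071429+0.255102+0.127551=1.4541
k=4 src: inc=0.127551, refl=0.127551·0.714286=0.0911; V=1.326531+0.127551+0.091108=1.5452
k=5 load: inc=0.091108, refl=0.091108·0.500000=0.0456; V=1.454082+0.091108+0.045554=1.5907
k=6 src: inc=0.045554, refl=0.045554·0.714286=0.0325; V=1.545190+0.045554+0.032539=1.6233
k=7 load: inc=0.032539, refl=0.032539·0.500000=0.0163; V=1.590743+0.032539+0.016269=1.6396
k=8 src: inc=0.016269, refl=0.016269·0.714286=0.0116; V=1.623282+0.016269+0.011621=1.6512

0 0 source 0.7143
1 4 load 1.0714
2 8 source 1.3265
3 12 load 1.4541
4 16 source 1.5452
5 20 load 1.5907
6 24 source 1.6233
7 28 load 1.6396
8 32 source 1.6512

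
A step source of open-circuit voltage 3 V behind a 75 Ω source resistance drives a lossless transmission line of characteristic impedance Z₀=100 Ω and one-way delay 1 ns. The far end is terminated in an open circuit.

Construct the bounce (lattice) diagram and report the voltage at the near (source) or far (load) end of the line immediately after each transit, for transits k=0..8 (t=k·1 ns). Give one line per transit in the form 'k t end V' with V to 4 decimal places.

Γ_L=1.000000, Γ_S=-0.142857; launch V₁=3·100/175=1.714286
k=0 src: V=1.7143
k=1 load: inc=1.714286, refl=1.714286·1.000000=1.7143; V=0.000000+1.714286+1.714286=3.4286
k=2 src: inc=1.714286, refl=1.714286·-0.142857=-0.2449; V=1.714286+1.714286+-0.244898=3.1837
k=3 load: inc=-0.244898, refl=-0.244898·1.000000=-0.2449; V=3.428571+-0.244898+-0.244898=2.9388
k=4 src: inc=-0.244898, refl=-0.244898·-0.142857=0.0350; V=3.183673+-0.244898+0.034985=2.9738
k=5 load: inc=0.034985, refl=0.034985·1.000000=0.0350; V=2.938776+0.034985+0.034985=3.0087
k=6 src: inc=0.034985, refl=0.034985·-0.142857=-0.0050; V=2.973761+0.034985+-0.004998=3.0037
k=7 load: inc=-0.004998, refl=-0.004998·1.000000=-0.0050; V=3.008746+-0.004998+-0.004998=2.9988
k=8 src: inc=-0.004998, refl=-0.004998·-0.142857=0.0007; V=3.003748+-0.004998+0.000714=2.9995

0 0 source 1.7143
1 1 load 3.4286
2 2 source 3.1837
3 3 load 2.9388
4 4 source 2.9738
5 5 load 3.0087
6 6 source 3.0037
7 7 load 2.9988
8 8 source 2.9995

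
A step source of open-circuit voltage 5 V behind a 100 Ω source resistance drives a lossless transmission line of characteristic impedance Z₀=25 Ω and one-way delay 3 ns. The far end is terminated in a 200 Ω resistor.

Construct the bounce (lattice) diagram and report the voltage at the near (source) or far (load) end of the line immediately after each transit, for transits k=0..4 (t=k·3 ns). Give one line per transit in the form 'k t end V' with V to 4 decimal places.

0 0 source 1.0000
1 3 load 1.7778
2 6 source 2.2444
3 9 load 2.6074
4 12 source 2.8252

Γ_L=0.777778, Γ_S=0.600000; launch V₁=5·25/125=1.000000
k=0 src: V=1.0000
k=1 load: inc=1.000000, refl=1.000000·0.777778=0.7778; V=0.000000+1.000000+0.777778=1.7778
k=2 src: inc=0.777778, refl=0.777778·0.600000=0.4667; V=1.000000+0.777778+0.466667=2.2444
k=3 load: inc=0.466667, refl=0.466667·0.777778=0.3630; V=1.777778+0.466667+0.362963=2.6074
k=4 src: inc=0.362963, refl=0.362963·0.600000=0.2178; V=2.244444+0.362963+0.217778=2.8252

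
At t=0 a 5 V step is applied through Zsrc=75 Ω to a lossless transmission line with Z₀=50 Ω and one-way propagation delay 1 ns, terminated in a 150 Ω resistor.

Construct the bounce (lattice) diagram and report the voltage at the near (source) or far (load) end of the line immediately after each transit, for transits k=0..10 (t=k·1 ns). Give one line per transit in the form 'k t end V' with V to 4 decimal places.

0 0 source 2.0000
1 1 load 3.0000
2 2 source 3.2000
3 3 load 3.3000
4 4 source 3.3200
5 5 load 3.3300
6 6 source 3.3320
7 7 load 3.3330
8 8 source 3.3332
9 9 load 3.3333
10 10 source 3.3333

Γ_L=0.500000, Γ_S=0.200000; launch V₁=5·50/125=2.000000
k=0 src: V=2.0000
k=1 load: inc=2.000000, refl=2.000000·0.500000=1.0000; V=0.000000+2.000000+1.000000=3.0000
k=2 src: inc=1.000000, refl=1.000000·0.200000=0.2000; V=2.000000+1.000000+0.200000=3.2000
k=3 load: inc=0.200000, refl=0.200000·0.500000=0.1000; V=3.000000+0.200000+0.100000=3.3000
k=4 src: inc=0.100000, refl=0.100000·0.200000=0.0200; V=3.200000+0.100000+0.020000=3.3200
k=5 load: inc=0.020000, refl=0.020000·0.500000=0.0100; V=3.300000+0.020000+0.010000=3.3300
k=6 src: inc=0.010000, refl=0.010000·0.200000=0.0020; V=3.320000+0.010000+0.002000=3.3320
k=7 load: inc=0.002000, refl=0.002000·0.500000=0.0010; V=3.330000+0.002000+0.001000=3.3330
k=8 src: inc=0.001000, refl=0.001000·0.200000=0.0002; V=3.332000+0.001000+0.000200=3.3332
k=9 load: inc=0.000200, refl=0.000200·0.500000=0.0001; V=3.333000+0.000200+0.000100=3.3333
k=10 src: inc=0.000100, refl=0.000100·0.200000=0.0000; V=3.333200+0.000100+0.000020=3.3333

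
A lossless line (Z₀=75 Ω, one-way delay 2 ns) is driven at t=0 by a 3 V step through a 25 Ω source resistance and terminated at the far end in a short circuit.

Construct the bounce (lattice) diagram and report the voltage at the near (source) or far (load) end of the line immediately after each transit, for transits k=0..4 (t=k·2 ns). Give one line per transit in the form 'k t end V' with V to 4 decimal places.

Γ_L=-1.000000, Γ_S=-0.500000; launch V₁=3·75/100=2.250000
k=0 src: V=2.2500
k=1 load: inc=2.250000, refl=2.250000·-1.000000=-2.2500; V=0.000000+2.250000+-2.250000=0.0000
k=2 src: inc=-2.250000, refl=-2.250000·-0.500000=1.1250; V=2.250000+-2.250000+1.125000=1.1250
k=3 load: inc=1.125000, refl=1.125000·-1.000000=-1.1250; V=0.000000+1.125000+-1.125000=0.0000
k=4 src: inc=-1.125000, refl=-1.125000·-0.500000=0.5625; V=1.125000+-1.125000+0.562500=0.5625

0 0 source 2.2500
1 2 load 0.0000
2 4 source 1.1250
3 6 load 0.0000
4 8 source 0.5625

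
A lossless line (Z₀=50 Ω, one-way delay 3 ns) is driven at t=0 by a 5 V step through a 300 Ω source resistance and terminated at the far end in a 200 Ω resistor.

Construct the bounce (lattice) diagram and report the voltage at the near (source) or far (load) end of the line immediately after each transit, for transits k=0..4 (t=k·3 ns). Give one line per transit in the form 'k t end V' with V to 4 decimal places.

0 0 source 0.7143
1 3 load 1.1429
2 6 source 1.4490
3 9 load 1.6327
4 12 source 1.7638

Γ_L=0.600000, Γ_S=0.714286; launch V₁=5·50/350=0.714286
k=0 src: V=0.7143
k=1 load: inc=0.714286, refl=0.714286·0.600000=0.4286; V=0.000000+0.714286+0.428571=1.1429
k=2 src: inc=0.428571, refl=0.428571·0.714286=0.3061; V=0.714286+0.428571+0.306122=1.4490
k=3 load: inc=0.306122, refl=0.306122·0.600000=0.1837; V=1.142857+0.306122+0.183673=1.6327
k=4 src: inc=0.183673, refl=0.183673·0.714286=0.1312; V=1.448980+0.183673+0.131195=1.7638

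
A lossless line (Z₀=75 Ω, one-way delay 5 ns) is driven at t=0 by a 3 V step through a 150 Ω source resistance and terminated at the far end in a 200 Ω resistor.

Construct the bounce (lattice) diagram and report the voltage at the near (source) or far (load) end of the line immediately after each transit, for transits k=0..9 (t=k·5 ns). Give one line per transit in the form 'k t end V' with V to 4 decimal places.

0 0 source 1.0000
1 5 load 1.4545
2 10 source 1.6061
3 15 load 1.6749
4 20 source 1.6979
5 25 load 1.7083
6 30 source 1.7118
7 35 load 1.7134
8 40 source 1.7139
9 45 load 1.7141

Γ_L=0.454545, Γ_S=0.333333; launch V₁=3·75/225=1.000000
k=0 src: V=1.0000
k=1 load: inc=1.000000, refl=1.000000·0.454545=0.4545; V=0.000000+1.000000+0.454545=1.4545
k=2 src: inc=0.454545, refl=0.454545·0.333333=0.1515; V=1.000000+0.454545+0.151515=1.6061
k=3 load: inc=0.151515, refl=0.151515·0.454545=0.0689; V=1.454545+0.151515+0.068871=1.6749
k=4 src: inc=0.068871, refl=0.068871·0.333333=0.0230; V=1.606061+0.068871+0.022957=1.6979
k=5 load: inc=0.022957, refl=0.022957·0.454545=0.0104; V=1.674931+0.022957+0.010435=1.7083
k=6 src: inc=0.010435, refl=0.010435·0.333333=0.0035; V=1.697888+0.010435+0.003478=1.7118
k=7 load: inc=0.003478, refl=0.003478·0.454545=0.0016; V=1.708323+0.003478+0.001581=1.7134
k=8 src: inc=0.001581, refl=0.001581·0.333333=0.0005; V=1.711801+0.001581+0.000527=1.7139
k=9 load: inc=0.000527, refl=0.000527·0.454545=0.0002; V=1.713382+0.000527+0.000240=1.7141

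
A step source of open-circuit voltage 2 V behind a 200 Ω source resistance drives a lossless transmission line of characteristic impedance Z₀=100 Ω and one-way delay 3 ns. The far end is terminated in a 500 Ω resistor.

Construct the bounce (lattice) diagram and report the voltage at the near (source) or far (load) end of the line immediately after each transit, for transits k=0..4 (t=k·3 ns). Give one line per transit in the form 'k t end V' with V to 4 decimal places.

Γ_L=0.666667, Γ_S=0.333333; launch V₁=2·100/300=0.666667
k=0 src: V=0.6667
k=1 load: inc=0.666667, refl=0.666667·0.666667=0.4444; V=0.000000+0.666667+0.444444=1.1111
k=2 src: inc=0.444444, refl=0.444444·0.333333=0.1481; V=0.666667+0.444444+0.148148=1.2593
k=3 load: inc=0.148148, refl=0.148148·0.666667=0.0988; V=1.111111+0.148148+0.098765=1.3580
k=4 src: inc=0.098765, refl=0.098765·0.333333=0.0329; V=1.259259+0.098765+0.032922=1.3909

0 0 source 0.6667
1 3 load 1.1111
2 6 source 1.2593
3 9 load 1.3580
4 12 source 1.3909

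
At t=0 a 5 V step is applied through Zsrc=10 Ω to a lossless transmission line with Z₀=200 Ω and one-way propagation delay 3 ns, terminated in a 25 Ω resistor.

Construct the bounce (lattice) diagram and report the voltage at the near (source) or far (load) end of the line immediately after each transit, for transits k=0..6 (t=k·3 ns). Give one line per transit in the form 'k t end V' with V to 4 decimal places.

0 0 source 4.7619
1 3 load 1.0582
2 6 source 4.4092
3 9 load 1.8029
4 12 source 4.1610
5 15 load 2.3269
6 18 source 3.9863

Γ_L=-0.777778, Γ_S=-0.904762; launch V₁=5·200/210=4.761905
k=0 src: V=4.7619
k=1 load: inc=4.761905, refl=4.761905·-0.777778=-3.7037; V=0.000000+4.761905+-3.703704=1.0582
k=2 src: inc=-3.703704, refl=-3.703704·-0.904762=3.3510; V=4.761905+-3.703704+3.350970=4.4092
k=3 load: inc=3.350970, refl=3.350970·-0.777778=-2.6063; V=1.058201+3.350970+-2.606310=1.8029
k=4 src: inc=-2.606310, refl=-2.606310·-0.904762=2.3581; V=4.409171+-2.606310+2.358090=4.1610
k=5 load: inc=2.358090, refl=2.358090·-0.777778=-1.8341; V=1.802861+2.358090+-1.834070=2.3269
k=6 src: inc=-1.834070, refl=-1.834070·-0.904762=1.6594; V=4.160951+-1.834070+1.659397=3.9863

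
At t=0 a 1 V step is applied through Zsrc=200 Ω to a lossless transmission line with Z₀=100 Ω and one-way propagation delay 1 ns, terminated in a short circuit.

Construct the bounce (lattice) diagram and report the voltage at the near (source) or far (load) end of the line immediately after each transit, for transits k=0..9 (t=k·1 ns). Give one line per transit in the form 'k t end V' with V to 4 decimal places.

Γ_L=-1.000000, Γ_S=0.333333; launch V₁=1·100/300=0.333333
k=0 src: V=0.3333
k=1 load: inc=0.333333, refl=0.333333·-1.000000=-0.3333; V=0.000000+0.333333+-0.333333=0.0000
k=2 src: inc=-0.333333, refl=-0.333333·0.333333=-0.1111; V=0.333333+-0.333333+-0.111111=-0.1111
k=3 load: inc=-0.111111, refl=-0.111111·-1.000000=0.1111; V=0.000000+-0.111111+0.111111=0.0000
k=4 src: inc=0.111111, refl=0.111111·0.333333=0.0370; V=-0.111111+0.111111+0.037037=0.0370
k=5 load: inc=0.037037, refl=0.037037·-1.000000=-0.0370; V=0.000000+0.037037+-0.037037=0.0000
k=6 src: inc=-0.037037, refl=-0.037037·0.333333=-0.0123; V=0.037037+-0.037037+-0.012346=-0.0123
k=7 load: inc=-0.012346, refl=-0.012346·-1.000000=0.0123; V=0.000000+-0.012346+0.012346=0.0000
k=8 src: inc=0.012346, refl=0.012346·0.333333=0.0041; V=-0.012346+0.012346+0.004115=0.0041
k=9 load: inc=0.004115, refl=0.004115·-1.000000=-0.0041; V=0.000000+0.004115+-0.004115=0.0000

0 0 source 0.3333
1 1 load 0.0000
2 2 source -0.1111
3 3 load 0.0000
4 4 source 0.0370
5 5 load 0.0000
6 6 source -0.0123
7 7 load 0.0000
8 8 source 0.0041
9 9 load 0.0000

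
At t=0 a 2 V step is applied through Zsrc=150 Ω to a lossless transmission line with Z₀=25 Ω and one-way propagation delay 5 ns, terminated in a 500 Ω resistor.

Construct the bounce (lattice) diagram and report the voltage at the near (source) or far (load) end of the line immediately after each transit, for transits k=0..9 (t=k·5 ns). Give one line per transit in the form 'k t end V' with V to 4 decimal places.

Γ_L=0.904762, Γ_S=0.714286; launch V₁=2·25/175=0.285714
k=0 src: V=0.2857
k=1 load: inc=0.285714, refl=0.285714·0.904762=0.2585; V=0.000000+0.285714+0.258503=0.5442
k=2 src: inc=0.258503, refl=0.258503·0.714286=0.1846; V=0.285714+0.258503+0.184645=0.7289
k=3 load: inc=0.184645, refl=0.184645·0.904762=0.1671; V=0.544218+0.184645+0.167060=0.8959
k=4 src: inc=0.167060, refl=0.167060·0.714286=0.1193; V=0.728863+0.167060+0.119329=1.0153
k=5 load: inc=0.119329, refl=0.119329·0.904762=0.1080; V=0.895923+0.119329+0.107964=1.1232
k=6 src: inc=0.107964, refl=0.107964·0.714286=0.0771; V=1.015252+0.107964+0.077117=1.2003
k=7 load: inc=0.077117, refl=0.077117·0.904762=0.0698; V=1.123216+0.077117+0.069773=1.2701
k=8 src: inc=0.069773, refl=0.069773·0.714286=0.0498; V=1.200333+0.069773+0.049838=1.3199
k=9 load: inc=0.049838, refl=0.049838·0.904762=0.0451; V=1.270105+0.049838+0.045091=1.3650

0 0 source 0.2857
1 5 load 0.5442
2 10 source 0.7289
3 15 load 0.8959
4 20 source 1.0153
5 25 load 1.1232
6 30 source 1.2003
7 35 load 1.2701
8 40 source 1.3199
9 45 load 1.3650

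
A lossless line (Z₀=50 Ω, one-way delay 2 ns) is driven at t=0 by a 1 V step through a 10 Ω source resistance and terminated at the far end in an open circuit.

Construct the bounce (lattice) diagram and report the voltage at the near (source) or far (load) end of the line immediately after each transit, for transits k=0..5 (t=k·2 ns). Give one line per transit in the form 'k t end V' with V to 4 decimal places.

Γ_L=1.000000, Γ_S=-0.666667; launch V₁=1·50/60=0.833333
k=0 src: V=0.8333
k=1 load: inc=0.833333, refl=0.833333·1.000000=0.8333; V=0.000000+0.833333+0.833333=1.6667
k=2 src: inc=0.833333, refl=0.833333·-0.666667=-0.5556; V=0.833333+0.833333+-0.555556=1.1111
k=3 load: inc=-0.555556, refl=-0.555556·1.000000=-0.5556; V=1.666667+-0.555556+-0.555556=0.5556
k=4 src: inc=-0.555556, refl=-0.555556·-0.666667=0.3704; V=1.111111+-0.555556+0.370370=0.9259
k=5 load: inc=0.370370, refl=0.370370·1.000000=0.3704; V=0.555556+0.370370+0.370370=1.2963

0 0 source 0.8333
1 2 load 1.6667
2 4 source 1.1111
3 6 load 0.5556
4 8 source 0.9259
5 10 load 1.2963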